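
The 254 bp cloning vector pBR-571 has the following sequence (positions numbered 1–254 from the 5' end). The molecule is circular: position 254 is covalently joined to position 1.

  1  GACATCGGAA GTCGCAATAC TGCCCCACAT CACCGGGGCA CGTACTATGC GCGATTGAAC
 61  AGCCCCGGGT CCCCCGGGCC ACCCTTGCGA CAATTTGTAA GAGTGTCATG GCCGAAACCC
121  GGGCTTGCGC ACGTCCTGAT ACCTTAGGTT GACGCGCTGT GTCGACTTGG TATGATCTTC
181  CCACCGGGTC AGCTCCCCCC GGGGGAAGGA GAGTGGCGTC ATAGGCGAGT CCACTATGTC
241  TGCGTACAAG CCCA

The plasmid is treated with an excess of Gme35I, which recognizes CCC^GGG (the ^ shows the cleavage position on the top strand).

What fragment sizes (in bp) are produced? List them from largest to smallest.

120, 80, 45, 9 bp

Gme35I sites (CCCGGG) start at positions 64, 73, 118, 198.
Gme35I cuts after base 3 of each site, so after positions 66, 75, 120, 200.
Circular molecule, 4 cuts → 4 fragments:
  67–75 → 9 bp
  76–120 → 45 bp
  121–200 → 80 bp
  201–254 then 1–66 → 54 + 66 = 120 bp
Sorted largest to smallest: 120, 80, 45, 9 bp.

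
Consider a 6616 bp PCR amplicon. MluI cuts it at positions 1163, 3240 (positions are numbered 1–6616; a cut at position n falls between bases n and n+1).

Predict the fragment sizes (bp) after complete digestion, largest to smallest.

3376, 2077, 1163 bp

Linear molecule, 2 cuts → 3 fragments:
  1163 − 0 = 1163 bp
  3240 − 1163 = 2077 bp
  6616 − 3240 = 3376 bp
Sorted largest to smallest: 3376, 2077, 1163 bp.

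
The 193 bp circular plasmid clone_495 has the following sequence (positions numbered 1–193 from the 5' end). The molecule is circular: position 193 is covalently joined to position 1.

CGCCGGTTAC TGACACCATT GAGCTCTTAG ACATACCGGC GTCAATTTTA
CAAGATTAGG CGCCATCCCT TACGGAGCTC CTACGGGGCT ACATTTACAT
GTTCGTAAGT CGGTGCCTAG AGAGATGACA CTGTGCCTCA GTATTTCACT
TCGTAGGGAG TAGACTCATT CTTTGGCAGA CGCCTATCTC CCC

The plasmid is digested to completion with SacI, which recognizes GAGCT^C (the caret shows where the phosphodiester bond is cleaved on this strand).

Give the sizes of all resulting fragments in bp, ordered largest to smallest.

SacI sites (GAGCTC) start at positions 21, 75.
SacI cuts after base 5 of each site (before the last base), so after positions 25, 79.
Circular molecule, 2 cuts → 2 fragments:
  26–79 → 54 bp
  80–193 then 1–25 → 114 + 25 = 139 bp
Sorted largest to smallest: 139, 54 bp.

139, 54 bp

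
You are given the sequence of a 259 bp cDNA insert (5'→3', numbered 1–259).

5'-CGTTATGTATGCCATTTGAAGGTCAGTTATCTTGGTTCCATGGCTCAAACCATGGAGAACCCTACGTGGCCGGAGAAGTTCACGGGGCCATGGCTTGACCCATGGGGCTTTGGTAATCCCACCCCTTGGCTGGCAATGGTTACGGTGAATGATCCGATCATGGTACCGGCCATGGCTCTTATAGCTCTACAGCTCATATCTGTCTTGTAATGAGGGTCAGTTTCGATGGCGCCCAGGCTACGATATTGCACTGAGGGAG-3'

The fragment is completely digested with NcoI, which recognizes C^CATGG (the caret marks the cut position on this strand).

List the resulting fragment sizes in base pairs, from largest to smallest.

NcoI sites (CCATGG) start at positions 38, 50, 88, 100, 170.
NcoI cuts after the first base of each site, so after positions 38, 50, 88, 100, 170.
Linear molecule, 5 cuts → 6 fragments:
  1–38 → 38 bp
  39–50 → 12 bp
  51–88 → 38 bp
  89–100 → 12 bp
  101–170 → 70 bp
  171–259 → 89 bp
Sorted largest to smallest: 89, 70, 38, 38, 12, 12 bp.

89, 70, 38, 38, 12, 12 bp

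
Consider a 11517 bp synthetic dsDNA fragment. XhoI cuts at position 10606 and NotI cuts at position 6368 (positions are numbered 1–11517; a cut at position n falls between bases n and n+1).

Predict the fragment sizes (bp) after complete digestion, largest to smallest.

6368, 4238, 911 bp

Combined cut positions (sorted): 6368, 10606.
Linear molecule, 2 cuts → 3 fragments:
  6368 − 0 = 6368 bp
  10606 − 6368 = 4238 bp
  11517 − 10606 = 911 bp
Sorted largest to smallest: 6368, 4238, 911 bp.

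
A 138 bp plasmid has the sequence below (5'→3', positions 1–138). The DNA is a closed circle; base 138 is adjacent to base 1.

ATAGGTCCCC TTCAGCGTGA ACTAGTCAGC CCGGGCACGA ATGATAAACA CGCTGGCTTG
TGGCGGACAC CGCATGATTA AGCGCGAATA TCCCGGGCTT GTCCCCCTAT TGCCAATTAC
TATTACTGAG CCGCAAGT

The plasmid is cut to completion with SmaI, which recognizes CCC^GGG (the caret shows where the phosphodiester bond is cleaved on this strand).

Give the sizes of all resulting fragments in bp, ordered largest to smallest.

SmaI sites (CCCGGG) start at positions 30, 92.
SmaI cuts after base 3 of each site, so after positions 32, 94.
Circular molecule, 2 cuts → 2 fragments:
  33–94 → 62 bp
  95–138 then 1–32 → 44 + 32 = 76 bp
Sorted largest to smallest: 76, 62 bp.

76, 62 bp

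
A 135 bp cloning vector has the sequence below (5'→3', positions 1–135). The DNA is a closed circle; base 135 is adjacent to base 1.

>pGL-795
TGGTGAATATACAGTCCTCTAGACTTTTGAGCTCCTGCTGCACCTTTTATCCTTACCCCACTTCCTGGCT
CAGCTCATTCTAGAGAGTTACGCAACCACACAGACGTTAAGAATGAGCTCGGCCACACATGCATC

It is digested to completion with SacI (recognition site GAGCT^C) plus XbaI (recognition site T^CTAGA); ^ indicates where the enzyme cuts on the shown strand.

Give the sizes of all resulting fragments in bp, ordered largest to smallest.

SacI sites (GAGCTC) start at positions 29, 115.
SacI cuts after base 5 of each site (before the last base), so after positions 33, 119.
XbaI sites (TCTAGA) start at positions 18, 79.
XbaI cuts after the first base of each site, so after positions 18, 79.
Combined cut positions: 18, 33, 79, 119.
Circular molecule, 4 cuts → 4 fragments:
  19–33 → 15 bp
  34–79 → 46 bp
  80–119 → 40 bp
  120–135 then 1–18 → 16 + 18 = 34 bp
Sorted largest to smallest: 46, 40, 34, 15 bp.

46, 40, 34, 15 bp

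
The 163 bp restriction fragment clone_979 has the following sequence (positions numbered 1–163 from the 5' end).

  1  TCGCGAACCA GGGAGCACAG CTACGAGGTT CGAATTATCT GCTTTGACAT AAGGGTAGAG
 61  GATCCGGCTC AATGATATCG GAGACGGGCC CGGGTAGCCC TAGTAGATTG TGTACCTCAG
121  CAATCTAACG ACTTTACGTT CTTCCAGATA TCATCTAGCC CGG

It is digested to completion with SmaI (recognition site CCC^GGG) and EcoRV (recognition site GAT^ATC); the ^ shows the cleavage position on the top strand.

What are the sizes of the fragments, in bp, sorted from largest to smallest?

76, 58, 15, 14 bp

The SmaI site (CCCGGG) starts at position 89.
SmaI cuts after base 3 of each site, so after position 91.
EcoRV sites (GATATC) start at positions 74, 147.
EcoRV cuts after base 3 of each site, so after positions 76, 149.
Combined cut positions: 76, 91, 149.
Linear molecule, 3 cuts → 4 fragments:
  1–76 → 76 bp
  77–91 → 15 bp
  92–149 → 58 bp
  150–163 → 14 bp
Sorted largest to smallest: 76, 58, 15, 14 bp.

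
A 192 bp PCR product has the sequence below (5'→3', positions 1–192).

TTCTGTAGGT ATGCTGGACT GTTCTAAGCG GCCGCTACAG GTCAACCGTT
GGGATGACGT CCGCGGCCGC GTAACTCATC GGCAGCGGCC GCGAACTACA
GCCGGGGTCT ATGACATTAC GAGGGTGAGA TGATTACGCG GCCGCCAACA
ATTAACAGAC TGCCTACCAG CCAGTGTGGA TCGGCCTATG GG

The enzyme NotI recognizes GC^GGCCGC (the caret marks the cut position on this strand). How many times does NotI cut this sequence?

4

GCGGCCGC occurs starting at positions 28, 63, 85, 138.
NotI cuts at 4 sites.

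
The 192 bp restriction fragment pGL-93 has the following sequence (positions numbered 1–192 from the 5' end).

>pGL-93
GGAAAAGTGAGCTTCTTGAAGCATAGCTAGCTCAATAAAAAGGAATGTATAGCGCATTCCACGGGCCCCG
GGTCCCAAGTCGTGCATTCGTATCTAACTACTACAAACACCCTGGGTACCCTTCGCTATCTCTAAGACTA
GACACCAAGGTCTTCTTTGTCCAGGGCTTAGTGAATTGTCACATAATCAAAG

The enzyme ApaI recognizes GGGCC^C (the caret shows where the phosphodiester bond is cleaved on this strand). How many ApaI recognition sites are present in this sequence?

GGGCCC occurs starting at position 63.
ApaI cuts at 1 site.

1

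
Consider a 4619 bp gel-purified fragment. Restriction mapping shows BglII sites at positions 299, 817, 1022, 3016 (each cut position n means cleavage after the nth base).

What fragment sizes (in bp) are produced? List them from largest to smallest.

1994, 1603, 518, 299, 205 bp

Linear molecule, 4 cuts → 5 fragments:
  299 − 0 = 299 bp
  817 − 299 = 518 bp
  1022 − 817 = 205 bp
  3016 − 1022 = 1994 bp
  4619 − 3016 = 1603 bp
Sorted largest to smallest: 1994, 1603, 518, 299, 205 bp.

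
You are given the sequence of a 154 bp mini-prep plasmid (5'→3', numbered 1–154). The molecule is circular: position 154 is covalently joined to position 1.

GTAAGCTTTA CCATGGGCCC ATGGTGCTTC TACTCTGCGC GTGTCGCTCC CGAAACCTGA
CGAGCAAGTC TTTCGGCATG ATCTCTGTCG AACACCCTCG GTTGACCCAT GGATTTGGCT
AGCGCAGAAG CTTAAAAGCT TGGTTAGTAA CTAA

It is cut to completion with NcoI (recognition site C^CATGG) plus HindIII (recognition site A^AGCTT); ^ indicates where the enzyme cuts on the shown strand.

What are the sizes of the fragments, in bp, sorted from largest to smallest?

88, 21, 21, 8, 8, 8 bp

NcoI sites (CCATGG) start at positions 11, 19, 107.
NcoI cuts after the first base of each site, so after positions 11, 19, 107.
HindIII sites (AAGCTT) start at positions 3, 128, 136.
HindIII cuts after the first base of each site, so after positions 3, 128, 136.
Combined cut positions: 3, 11, 19, 107, 128, 136.
Circular molecule, 6 cuts → 6 fragments:
  4–11 → 8 bp
  12–19 → 8 bp
  20–107 → 88 bp
  108–128 → 21 bp
  129–136 → 8 bp
  137–154 then 1–3 → 18 + 3 = 21 bp
Sorted largest to smallest: 88, 21, 21, 8, 8, 8 bp.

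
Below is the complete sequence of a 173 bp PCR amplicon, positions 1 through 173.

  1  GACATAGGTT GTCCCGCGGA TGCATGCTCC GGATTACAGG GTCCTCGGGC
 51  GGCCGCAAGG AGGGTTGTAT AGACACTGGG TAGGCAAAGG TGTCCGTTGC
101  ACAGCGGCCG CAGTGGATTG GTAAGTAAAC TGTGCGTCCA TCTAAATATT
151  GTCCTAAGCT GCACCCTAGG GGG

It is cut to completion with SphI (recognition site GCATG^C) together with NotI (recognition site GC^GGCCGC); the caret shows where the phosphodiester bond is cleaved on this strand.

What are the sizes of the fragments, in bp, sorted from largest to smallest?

68, 55, 26, 24 bp

The SphI site (GCATGC) starts at position 22.
SphI cuts after base 5 of each site (before the last base), so after position 26.
NotI sites (GCGGCCGC) start at positions 49, 104.
NotI cuts after base 2 of each site, so after positions 50, 105.
Combined cut positions: 26, 50, 105.
Linear molecule, 3 cuts → 4 fragments:
  1–26 → 26 bp
  27–50 → 24 bp
  51–105 → 55 bp
  106–173 → 68 bp
Sorted largest to smallest: 68, 55, 26, 24 bp.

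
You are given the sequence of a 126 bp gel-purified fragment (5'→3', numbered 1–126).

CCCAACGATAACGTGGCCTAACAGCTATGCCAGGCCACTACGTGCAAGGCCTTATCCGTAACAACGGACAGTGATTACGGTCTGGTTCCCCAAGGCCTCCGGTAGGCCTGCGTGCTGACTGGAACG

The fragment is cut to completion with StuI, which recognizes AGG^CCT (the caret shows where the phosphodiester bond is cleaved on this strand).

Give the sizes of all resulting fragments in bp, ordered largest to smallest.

StuI sites (AGGCCT) start at positions 47, 93, 104.
StuI cuts after base 3 of each site, so after positions 49, 95, 106.
Linear molecule, 3 cuts → 4 fragments:
  1–49 → 49 bp
  50–95 → 46 bp
  96–106 → 11 bp
  107–126 → 20 bp
Sorted largest to smallest: 49, 46, 20, 11 bp.

49, 46, 20, 11 bp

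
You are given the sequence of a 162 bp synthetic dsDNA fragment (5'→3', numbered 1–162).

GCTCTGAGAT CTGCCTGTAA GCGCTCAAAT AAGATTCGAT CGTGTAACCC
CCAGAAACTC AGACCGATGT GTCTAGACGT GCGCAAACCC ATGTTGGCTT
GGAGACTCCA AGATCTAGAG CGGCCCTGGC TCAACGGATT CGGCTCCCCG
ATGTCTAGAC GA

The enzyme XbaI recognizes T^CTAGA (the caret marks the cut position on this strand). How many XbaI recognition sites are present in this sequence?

TCTAGA occurs starting at positions 72, 114, 154.
XbaI cuts at 3 sites.

3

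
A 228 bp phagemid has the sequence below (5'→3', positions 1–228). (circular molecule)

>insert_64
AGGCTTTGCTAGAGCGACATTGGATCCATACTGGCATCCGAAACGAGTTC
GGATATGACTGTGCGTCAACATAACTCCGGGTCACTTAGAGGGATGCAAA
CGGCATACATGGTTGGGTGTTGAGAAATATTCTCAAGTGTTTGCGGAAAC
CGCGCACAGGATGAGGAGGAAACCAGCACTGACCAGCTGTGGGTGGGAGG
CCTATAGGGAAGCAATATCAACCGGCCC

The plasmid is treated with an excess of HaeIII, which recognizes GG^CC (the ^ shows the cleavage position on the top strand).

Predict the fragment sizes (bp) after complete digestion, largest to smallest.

203, 25 bp

HaeIII sites (GGCC) start at positions 199, 224.
HaeIII cuts after base 2 of each site, so after positions 200, 225.
Circular molecule, 2 cuts → 2 fragments:
  201–225 → 25 bp
  226–228 then 1–200 → 3 + 200 = 203 bp
Sorted largest to smallest: 203, 25 bp.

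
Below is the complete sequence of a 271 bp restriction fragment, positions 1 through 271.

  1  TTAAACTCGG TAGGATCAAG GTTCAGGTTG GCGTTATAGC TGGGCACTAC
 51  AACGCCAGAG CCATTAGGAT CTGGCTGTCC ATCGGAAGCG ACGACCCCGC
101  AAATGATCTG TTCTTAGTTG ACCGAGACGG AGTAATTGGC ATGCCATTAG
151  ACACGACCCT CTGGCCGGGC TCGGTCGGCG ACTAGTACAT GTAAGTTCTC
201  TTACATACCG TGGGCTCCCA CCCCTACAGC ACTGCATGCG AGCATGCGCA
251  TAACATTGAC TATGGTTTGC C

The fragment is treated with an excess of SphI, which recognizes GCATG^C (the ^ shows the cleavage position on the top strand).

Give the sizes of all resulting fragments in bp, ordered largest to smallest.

SphI sites (GCATGC) start at positions 139, 234, 242.
SphI cuts after base 5 of each site (before the last base), so after positions 143, 238, 246.
Linear molecule, 3 cuts → 4 fragments:
  1–143 → 143 bp
  144–238 → 95 bp
  239–246 → 8 bp
  247–271 → 25 bp
Sorted largest to smallest: 143, 95, 25, 8 bp.

143, 95, 25, 8 bp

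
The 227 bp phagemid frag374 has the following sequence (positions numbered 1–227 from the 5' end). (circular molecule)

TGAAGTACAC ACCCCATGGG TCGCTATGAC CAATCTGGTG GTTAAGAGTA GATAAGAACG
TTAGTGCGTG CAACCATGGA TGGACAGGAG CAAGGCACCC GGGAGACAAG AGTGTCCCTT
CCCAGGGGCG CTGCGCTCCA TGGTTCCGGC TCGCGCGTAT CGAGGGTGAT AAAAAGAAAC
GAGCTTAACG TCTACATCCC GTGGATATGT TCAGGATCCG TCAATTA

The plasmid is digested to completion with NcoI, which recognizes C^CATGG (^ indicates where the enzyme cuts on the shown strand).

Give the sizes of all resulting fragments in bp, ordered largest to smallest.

NcoI sites (CCATGG) start at positions 14, 74, 138.
NcoI cuts after the first base of each site, so after positions 14, 74, 138.
Circular molecule, 3 cuts → 3 fragments:
  15–74 → 60 bp
  75–138 → 64 bp
  139–227 then 1–14 → 89 + 14 = 103 bp
Sorted largest to smallest: 103, 64, 60 bp.

103, 64, 60 bp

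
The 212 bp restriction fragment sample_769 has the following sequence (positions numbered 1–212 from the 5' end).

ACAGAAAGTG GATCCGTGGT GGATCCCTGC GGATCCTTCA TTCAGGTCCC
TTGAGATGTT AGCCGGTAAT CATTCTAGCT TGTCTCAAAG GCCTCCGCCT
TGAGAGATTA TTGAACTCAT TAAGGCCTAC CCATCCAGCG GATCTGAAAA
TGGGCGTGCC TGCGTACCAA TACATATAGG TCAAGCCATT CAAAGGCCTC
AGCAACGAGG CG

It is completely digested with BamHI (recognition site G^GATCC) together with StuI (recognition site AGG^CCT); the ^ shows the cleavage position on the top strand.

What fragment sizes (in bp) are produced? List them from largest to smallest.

BamHI sites (GGATCC) start at positions 10, 21, 31.
BamHI cuts after the first base of each site, so after positions 10, 21, 31.
StuI sites (AGGCCT) start at positions 89, 123, 194.
StuI cuts after base 3 of each site, so after positions 91, 125, 196.
Combined cut positions: 10, 21, 31, 91, 125, 196.
Linear molecule, 6 cuts → 7 fragments:
  1–10 → 10 bp
  11–21 → 11 bp
  22–31 → 10 bp
  32–91 → 60 bp
  92–125 → 34 bp
  126–196 → 71 bp
  197–212 → 16 bp
Sorted largest to smallest: 71, 60, 34, 16, 11, 10, 10 bp.

71, 60, 34, 16, 11, 10, 10 bp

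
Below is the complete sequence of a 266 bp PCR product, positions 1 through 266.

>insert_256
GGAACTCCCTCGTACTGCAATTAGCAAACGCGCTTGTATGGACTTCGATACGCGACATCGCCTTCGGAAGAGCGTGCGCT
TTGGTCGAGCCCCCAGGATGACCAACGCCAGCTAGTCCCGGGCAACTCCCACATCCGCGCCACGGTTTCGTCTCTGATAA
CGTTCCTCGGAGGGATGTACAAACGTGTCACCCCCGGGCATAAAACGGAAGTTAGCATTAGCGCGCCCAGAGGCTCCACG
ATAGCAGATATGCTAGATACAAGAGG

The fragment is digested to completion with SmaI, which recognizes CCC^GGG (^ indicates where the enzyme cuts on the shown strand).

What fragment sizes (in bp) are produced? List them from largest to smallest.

119, 76, 71 bp

SmaI sites (CCCGGG) start at positions 117, 193.
SmaI cuts after base 3 of each site, so after positions 119, 195.
Linear molecule, 2 cuts → 3 fragments:
  1–119 → 119 bp
  120–195 → 76 bp
  196–266 → 71 bp
Sorted largest to smallest: 119, 76, 71 bp.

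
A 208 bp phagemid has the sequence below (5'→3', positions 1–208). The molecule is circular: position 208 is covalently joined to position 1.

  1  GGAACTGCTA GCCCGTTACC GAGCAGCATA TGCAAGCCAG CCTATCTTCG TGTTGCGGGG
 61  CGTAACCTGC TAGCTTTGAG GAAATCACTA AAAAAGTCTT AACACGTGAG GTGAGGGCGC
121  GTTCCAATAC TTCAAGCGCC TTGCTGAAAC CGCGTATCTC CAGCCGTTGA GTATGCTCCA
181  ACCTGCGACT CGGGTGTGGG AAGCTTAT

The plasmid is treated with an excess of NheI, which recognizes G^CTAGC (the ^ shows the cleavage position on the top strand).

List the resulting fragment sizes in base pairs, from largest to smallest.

NheI sites (GCTAGC) start at positions 7, 69.
NheI cuts after the first base of each site, so after positions 7, 69.
Circular molecule, 2 cuts → 2 fragments:
  8–69 → 62 bp
  70–208 then 1–7 → 139 + 7 = 146 bp
Sorted largest to smallest: 146, 62 bp.

146, 62 bp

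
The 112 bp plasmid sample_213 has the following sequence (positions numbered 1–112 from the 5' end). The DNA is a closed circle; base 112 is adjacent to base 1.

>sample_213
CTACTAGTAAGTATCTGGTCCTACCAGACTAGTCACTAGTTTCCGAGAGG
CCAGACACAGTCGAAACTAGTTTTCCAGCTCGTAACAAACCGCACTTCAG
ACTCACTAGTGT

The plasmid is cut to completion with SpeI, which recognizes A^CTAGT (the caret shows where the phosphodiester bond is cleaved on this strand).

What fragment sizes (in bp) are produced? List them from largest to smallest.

39, 31, 25, 10, 7 bp

SpeI sites (ACTAGT) start at positions 3, 28, 35, 66, 105.
SpeI cuts after the first base of each site, so after positions 3, 28, 35, 66, 105.
Circular molecule, 5 cuts → 5 fragments:
  4–28 → 25 bp
  29–35 → 7 bp
  36–66 → 31 bp
  67–105 → 39 bp
  106–112 then 1–3 → 7 + 3 = 10 bp
Sorted largest to smallest: 39, 31, 25, 10, 7 bp.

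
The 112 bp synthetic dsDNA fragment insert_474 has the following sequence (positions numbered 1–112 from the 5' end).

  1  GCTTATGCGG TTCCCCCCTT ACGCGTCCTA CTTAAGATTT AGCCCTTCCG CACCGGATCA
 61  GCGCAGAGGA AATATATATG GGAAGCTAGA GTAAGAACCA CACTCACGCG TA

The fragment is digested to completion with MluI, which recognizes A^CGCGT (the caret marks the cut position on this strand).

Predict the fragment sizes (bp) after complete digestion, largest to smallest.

MluI sites (ACGCGT) start at positions 21, 106.
MluI cuts after the first base of each site, so after positions 21, 106.
Linear molecule, 2 cuts → 3 fragments:
  1–21 → 21 bp
  22–106 → 85 bp
  107–112 → 6 bp
Sorted largest to smallest: 85, 21, 6 bp.

85, 21, 6 bp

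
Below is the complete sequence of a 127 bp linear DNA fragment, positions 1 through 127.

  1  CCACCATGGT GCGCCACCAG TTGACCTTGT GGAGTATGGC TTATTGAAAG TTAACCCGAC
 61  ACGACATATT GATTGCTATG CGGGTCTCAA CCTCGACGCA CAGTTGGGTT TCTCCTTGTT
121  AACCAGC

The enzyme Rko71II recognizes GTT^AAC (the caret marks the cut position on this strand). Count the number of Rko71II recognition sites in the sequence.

2

GTTAAC occurs starting at positions 50, 118.
Rko71II cuts at 2 sites.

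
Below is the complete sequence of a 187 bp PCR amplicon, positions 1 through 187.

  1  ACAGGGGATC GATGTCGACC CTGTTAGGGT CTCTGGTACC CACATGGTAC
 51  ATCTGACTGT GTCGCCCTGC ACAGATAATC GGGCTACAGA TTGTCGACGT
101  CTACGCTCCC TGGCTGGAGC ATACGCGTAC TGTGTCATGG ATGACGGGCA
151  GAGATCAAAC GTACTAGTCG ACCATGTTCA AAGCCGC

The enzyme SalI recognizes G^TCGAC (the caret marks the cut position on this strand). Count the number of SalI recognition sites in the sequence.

3

GTCGAC occurs starting at positions 14, 93, 167.
SalI cuts at 3 sites.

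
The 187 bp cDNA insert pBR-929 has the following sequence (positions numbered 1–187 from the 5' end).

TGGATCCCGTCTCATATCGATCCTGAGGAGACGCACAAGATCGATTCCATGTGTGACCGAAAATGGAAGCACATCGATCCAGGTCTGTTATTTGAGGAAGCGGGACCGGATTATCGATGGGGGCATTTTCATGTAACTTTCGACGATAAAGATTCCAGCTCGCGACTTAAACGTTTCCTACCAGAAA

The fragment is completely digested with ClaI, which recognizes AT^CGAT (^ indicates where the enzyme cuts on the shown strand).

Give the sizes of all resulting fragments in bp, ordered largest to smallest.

ClaI sites (ATCGAT) start at positions 16, 40, 73, 113.
ClaI cuts after base 2 of each site, so after positions 17, 41, 74, 114.
Linear molecule, 4 cuts → 5 fragments:
  1–17 → 17 bp
  18–41 → 24 bp
  42–74 → 33 bp
  75–114 → 40 bp
  115–187 → 73 bp
Sorted largest to smallest: 73, 40, 33, 24, 17 bp.

73, 40, 33, 24, 17 bp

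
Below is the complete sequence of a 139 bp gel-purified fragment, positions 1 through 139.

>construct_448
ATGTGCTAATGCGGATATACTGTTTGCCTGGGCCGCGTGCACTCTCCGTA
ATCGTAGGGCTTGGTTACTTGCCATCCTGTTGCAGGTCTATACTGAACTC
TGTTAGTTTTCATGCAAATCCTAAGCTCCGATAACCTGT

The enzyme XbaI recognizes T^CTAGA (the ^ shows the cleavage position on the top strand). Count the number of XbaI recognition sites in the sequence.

No occurrence of TCTAGA is present in the sequence.
XbaI does not cut: 0 sites.

0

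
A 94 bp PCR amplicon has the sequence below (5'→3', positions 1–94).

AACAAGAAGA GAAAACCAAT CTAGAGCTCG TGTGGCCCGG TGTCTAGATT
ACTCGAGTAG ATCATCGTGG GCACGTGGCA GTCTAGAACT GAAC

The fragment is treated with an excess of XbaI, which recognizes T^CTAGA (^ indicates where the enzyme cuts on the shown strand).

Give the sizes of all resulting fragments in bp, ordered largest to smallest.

XbaI sites (TCTAGA) start at positions 20, 43, 82.
XbaI cuts after the first base of each site, so after positions 20, 43, 82.
Linear molecule, 3 cuts → 4 fragments:
  1–20 → 20 bp
  21–43 → 23 bp
  44–82 → 39 bp
  83–94 → 12 bp
Sorted largest to smallest: 39, 23, 20, 12 bp.

39, 23, 20, 12 bp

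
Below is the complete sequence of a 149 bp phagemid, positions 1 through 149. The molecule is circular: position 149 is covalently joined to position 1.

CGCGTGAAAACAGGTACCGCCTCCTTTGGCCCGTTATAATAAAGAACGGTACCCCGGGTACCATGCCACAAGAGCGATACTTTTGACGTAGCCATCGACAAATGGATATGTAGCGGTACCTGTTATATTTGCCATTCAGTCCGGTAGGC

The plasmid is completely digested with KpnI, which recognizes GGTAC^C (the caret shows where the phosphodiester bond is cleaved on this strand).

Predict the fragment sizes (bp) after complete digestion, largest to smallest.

KpnI sites (GGTACC) start at positions 13, 48, 57, 115.
KpnI cuts after base 5 of each site (before the last base), so after positions 17, 52, 61, 119.
Circular molecule, 4 cuts → 4 fragments:
  18–52 → 35 bp
  53–61 → 9 bp
  62–119 → 58 bp
  120–149 then 1–17 → 30 + 17 = 47 bp
Sorted largest to smallest: 58, 47, 35, 9 bp.

58, 47, 35, 9 bp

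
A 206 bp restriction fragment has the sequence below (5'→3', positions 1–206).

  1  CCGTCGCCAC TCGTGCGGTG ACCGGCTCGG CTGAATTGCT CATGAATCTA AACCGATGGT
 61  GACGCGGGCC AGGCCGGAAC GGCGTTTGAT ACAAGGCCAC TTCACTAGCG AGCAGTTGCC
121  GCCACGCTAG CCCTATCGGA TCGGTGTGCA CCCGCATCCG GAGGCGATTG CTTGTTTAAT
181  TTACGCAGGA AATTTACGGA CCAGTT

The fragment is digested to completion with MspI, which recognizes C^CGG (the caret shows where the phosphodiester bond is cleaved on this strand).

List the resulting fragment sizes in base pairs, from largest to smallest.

84, 52, 48, 22 bp

MspI sites (CCGG) start at positions 22, 74, 158.
MspI cuts after the first base of each site, so after positions 22, 74, 158.
Linear molecule, 3 cuts → 4 fragments:
  1–22 → 22 bp
  23–74 → 52 bp
  75–158 → 84 bp
  159–206 → 48 bp
Sorted largest to smallest: 84, 52, 48, 22 bp.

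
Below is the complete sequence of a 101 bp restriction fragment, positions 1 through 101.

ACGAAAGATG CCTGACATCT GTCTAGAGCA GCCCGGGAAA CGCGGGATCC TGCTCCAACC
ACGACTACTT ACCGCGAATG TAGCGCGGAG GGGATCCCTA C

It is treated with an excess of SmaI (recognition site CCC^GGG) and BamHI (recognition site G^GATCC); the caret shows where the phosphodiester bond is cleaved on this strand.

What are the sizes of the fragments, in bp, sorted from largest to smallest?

47, 34, 11, 9 bp

The SmaI site (CCCGGG) starts at position 32.
SmaI cuts after base 3 of each site, so after position 34.
BamHI sites (GGATCC) start at positions 45, 92.
BamHI cuts after the first base of each site, so after positions 45, 92.
Combined cut positions: 34, 45, 92.
Linear molecule, 3 cuts → 4 fragments:
  1–34 → 34 bp
  35–45 → 11 bp
  46–92 → 47 bp
  93–101 → 9 bp
Sorted largest to smallest: 47, 34, 11, 9 bp.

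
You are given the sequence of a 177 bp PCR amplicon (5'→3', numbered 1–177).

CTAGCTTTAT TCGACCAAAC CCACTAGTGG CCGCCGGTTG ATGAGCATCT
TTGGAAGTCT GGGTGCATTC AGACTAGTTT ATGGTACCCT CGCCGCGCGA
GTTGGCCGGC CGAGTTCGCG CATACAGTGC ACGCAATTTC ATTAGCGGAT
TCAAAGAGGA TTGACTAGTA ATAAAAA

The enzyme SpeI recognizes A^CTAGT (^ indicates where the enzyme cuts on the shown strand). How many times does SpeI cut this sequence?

3

ACTAGT occurs starting at positions 23, 73, 164.
SpeI cuts at 3 sites.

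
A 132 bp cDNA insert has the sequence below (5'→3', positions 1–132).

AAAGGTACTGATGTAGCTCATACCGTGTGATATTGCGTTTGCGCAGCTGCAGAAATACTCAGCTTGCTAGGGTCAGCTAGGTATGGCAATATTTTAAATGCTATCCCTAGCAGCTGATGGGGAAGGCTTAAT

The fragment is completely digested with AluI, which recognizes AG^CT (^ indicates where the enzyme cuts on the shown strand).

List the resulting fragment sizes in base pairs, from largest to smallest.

37, 30, 19, 16, 16, 14 bp

AluI sites (AGCT) start at positions 15, 45, 61, 75, 112.
AluI cuts after base 2 of each site, so after positions 16, 46, 62, 76, 113.
Linear molecule, 5 cuts → 6 fragments:
  1–16 → 16 bp
  17–46 → 30 bp
  47–62 → 16 bp
  63–76 → 14 bp
  77–113 → 37 bp
  114–132 → 19 bp
Sorted largest to smallest: 37, 30, 19, 16, 16, 14 bp.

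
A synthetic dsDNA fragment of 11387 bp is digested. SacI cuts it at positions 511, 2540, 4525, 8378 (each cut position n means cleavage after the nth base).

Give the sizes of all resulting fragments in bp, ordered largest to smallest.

Linear molecule, 4 cuts → 5 fragments:
  511 − 0 = 511 bp
  2540 − 511 = 2029 bp
  4525 − 2540 = 1985 bp
  8378 − 4525 = 3853 bp
  11387 − 8378 = 3009 bp
Sorted largest to smallest: 3853, 3009, 2029, 1985, 511 bp.

3853, 3009, 2029, 1985, 511 bp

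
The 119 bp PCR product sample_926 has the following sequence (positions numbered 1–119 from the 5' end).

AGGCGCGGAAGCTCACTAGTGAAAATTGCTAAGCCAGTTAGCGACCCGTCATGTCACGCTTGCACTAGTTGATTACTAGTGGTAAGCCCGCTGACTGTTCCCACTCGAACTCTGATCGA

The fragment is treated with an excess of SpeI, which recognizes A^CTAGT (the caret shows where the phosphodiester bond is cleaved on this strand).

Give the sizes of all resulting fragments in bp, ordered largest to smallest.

49, 44, 15, 11 bp

SpeI sites (ACTAGT) start at positions 15, 64, 75.
SpeI cuts after the first base of each site, so after positions 15, 64, 75.
Linear molecule, 3 cuts → 4 fragments:
  1–15 → 15 bp
  16–64 → 49 bp
  65–75 → 11 bp
  76–119 → 44 bp
Sorted largest to smallest: 49, 44, 15, 11 bp.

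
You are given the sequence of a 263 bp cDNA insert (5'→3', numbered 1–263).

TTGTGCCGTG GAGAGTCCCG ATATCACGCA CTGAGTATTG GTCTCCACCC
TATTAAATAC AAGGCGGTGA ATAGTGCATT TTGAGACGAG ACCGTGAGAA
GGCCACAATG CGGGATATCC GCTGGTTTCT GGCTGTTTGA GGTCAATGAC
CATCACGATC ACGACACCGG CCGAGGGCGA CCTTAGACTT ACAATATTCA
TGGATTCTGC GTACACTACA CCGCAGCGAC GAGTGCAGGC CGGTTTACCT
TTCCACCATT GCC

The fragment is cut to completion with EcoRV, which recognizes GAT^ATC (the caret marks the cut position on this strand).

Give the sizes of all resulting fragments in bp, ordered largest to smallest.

147, 94, 22 bp

EcoRV sites (GATATC) start at positions 20, 114.
EcoRV cuts after base 3 of each site, so after positions 22, 116.
Linear molecule, 2 cuts → 3 fragments:
  1–22 → 22 bp
  23–116 → 94 bp
  117–263 → 147 bp
Sorted largest to smallest: 147, 94, 22 bp.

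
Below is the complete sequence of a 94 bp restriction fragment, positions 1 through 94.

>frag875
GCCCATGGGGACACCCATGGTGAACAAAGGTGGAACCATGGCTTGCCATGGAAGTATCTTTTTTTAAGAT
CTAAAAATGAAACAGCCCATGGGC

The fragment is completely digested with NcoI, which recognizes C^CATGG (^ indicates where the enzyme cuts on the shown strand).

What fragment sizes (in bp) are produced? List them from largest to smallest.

NcoI sites (CCATGG) start at positions 3, 15, 36, 46, 87.
NcoI cuts after the first base of each site, so after positions 3, 15, 36, 46, 87.
Linear molecule, 5 cuts → 6 fragments:
  1–3 → 3 bp
  4–15 → 12 bp
  16–36 → 21 bp
  37–46 → 10 bp
  47–87 → 41 bp
  88–94 → 7 bp
Sorted largest to smallest: 41, 21, 12, 10, 7, 3 bp.

41, 21, 12, 10, 7, 3 bp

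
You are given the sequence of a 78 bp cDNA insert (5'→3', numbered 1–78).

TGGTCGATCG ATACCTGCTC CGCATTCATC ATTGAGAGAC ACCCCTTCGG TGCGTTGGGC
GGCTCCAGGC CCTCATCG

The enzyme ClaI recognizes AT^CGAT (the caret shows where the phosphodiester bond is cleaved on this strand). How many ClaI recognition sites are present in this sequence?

ATCGAT occurs starting at position 7.
ClaI cuts at 1 site.

1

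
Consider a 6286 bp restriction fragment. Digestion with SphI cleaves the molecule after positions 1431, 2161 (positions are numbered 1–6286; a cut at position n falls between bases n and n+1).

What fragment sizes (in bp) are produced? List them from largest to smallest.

4125, 1431, 730 bp

Linear molecule, 2 cuts → 3 fragments:
  1431 − 0 = 1431 bp
  2161 − 1431 = 730 bp
  6286 − 2161 = 4125 bp
Sorted largest to smallest: 4125, 1431, 730 bp.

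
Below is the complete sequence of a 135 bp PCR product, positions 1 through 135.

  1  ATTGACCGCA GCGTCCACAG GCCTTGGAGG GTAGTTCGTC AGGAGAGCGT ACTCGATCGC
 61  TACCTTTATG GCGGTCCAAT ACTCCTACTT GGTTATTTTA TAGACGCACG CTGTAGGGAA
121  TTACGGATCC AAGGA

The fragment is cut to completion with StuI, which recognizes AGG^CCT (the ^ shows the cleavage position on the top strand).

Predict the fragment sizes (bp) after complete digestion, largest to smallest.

114, 21 bp

The StuI site (AGGCCT) starts at position 19.
StuI cuts after base 3 of each site, so after position 21.
Linear molecule, 1 cut → 2 fragments:
  1–21 → 21 bp
  22–135 → 114 bp
Sorted largest to smallest: 114, 21 bp.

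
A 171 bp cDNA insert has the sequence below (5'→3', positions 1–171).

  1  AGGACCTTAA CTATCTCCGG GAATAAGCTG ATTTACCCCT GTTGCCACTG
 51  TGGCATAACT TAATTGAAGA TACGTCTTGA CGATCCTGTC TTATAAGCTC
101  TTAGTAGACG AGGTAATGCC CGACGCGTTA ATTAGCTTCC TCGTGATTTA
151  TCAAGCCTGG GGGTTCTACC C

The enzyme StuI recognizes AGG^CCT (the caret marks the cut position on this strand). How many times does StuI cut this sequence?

0

No occurrence of AGGCCT is present in the sequence.
StuI does not cut: 0 sites.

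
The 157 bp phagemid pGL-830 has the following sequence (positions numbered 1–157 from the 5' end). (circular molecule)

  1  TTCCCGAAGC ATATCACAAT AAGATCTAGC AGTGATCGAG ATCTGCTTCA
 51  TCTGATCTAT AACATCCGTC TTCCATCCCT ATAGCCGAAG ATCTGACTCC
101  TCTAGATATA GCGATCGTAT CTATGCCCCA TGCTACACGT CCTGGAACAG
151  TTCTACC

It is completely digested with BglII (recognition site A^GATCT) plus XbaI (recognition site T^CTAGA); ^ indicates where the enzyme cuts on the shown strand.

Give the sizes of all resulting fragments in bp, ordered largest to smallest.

78, 50, 17, 12 bp

BglII sites (AGATCT) start at positions 22, 39, 89.
BglII cuts after the first base of each site, so after positions 22, 39, 89.
The XbaI site (TCTAGA) starts at position 101.
XbaI cuts after the first base of each site, so after position 101.
Combined cut positions: 22, 39, 89, 101.
Circular molecule, 4 cuts → 4 fragments:
  23–39 → 17 bp
  40–89 → 50 bp
  90–101 → 12 bp
  102–157 then 1–22 → 56 + 22 = 78 bp
Sorted largest to smallest: 78, 50, 17, 12 bp.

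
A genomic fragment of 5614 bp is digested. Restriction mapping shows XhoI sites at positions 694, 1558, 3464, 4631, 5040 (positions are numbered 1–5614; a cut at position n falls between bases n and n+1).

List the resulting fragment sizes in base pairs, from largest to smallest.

1906, 1167, 864, 694, 574, 409 bp

Linear molecule, 5 cuts → 6 fragments:
  694 − 0 = 694 bp
  1558 − 694 = 864 bp
  3464 − 1558 = 1906 bp
  4631 − 3464 = 1167 bp
  5040 − 4631 = 409 bp
  5614 − 5040 = 574 bp
Sorted largest to smallest: 1906, 1167, 864, 694, 574, 409 bp.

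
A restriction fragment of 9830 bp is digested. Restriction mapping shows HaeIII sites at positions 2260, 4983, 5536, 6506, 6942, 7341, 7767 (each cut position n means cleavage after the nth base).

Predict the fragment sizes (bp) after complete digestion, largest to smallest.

Linear molecule, 7 cuts → 8 fragments:
  2260 − 0 = 2260 bp
  4983 − 2260 = 2723 bp
  5536 − 4983 = 553 bp
  6506 − 5536 = 970 bp
  6942 − 6506 = 436 bp
  7341 − 6942 = 399 bp
  7767 − 7341 = 426 bp
  9830 − 7767 = 2063 bp
Sorted largest to smallest: 2723, 2260, 2063, 970, 553, 436, 426, 399 bp.

2723, 2260, 2063, 970, 553, 436, 426, 399 bp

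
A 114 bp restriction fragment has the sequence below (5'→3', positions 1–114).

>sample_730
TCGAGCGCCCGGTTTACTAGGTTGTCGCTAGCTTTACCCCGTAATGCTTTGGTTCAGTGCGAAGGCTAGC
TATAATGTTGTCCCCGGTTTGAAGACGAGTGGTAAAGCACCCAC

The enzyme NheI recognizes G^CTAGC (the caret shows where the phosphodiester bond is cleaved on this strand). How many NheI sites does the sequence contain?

2

GCTAGC occurs starting at positions 27, 65.
NheI cuts at 2 sites.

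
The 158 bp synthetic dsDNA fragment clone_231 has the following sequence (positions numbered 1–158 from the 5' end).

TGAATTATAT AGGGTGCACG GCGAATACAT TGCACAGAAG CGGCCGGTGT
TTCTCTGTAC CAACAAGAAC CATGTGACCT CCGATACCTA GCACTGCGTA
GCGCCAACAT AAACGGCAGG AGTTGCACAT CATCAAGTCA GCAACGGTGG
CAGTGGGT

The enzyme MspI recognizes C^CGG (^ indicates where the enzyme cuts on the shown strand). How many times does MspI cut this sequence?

1

CCGG occurs starting at position 44.
MspI cuts at 1 site.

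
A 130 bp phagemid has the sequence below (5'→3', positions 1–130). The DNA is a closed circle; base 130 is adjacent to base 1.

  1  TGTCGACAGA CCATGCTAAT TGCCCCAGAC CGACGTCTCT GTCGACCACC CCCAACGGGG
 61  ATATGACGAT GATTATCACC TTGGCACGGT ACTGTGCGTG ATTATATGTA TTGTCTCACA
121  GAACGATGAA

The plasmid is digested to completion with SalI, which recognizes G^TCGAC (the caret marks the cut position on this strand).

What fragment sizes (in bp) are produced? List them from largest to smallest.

SalI sites (GTCGAC) start at positions 2, 41.
SalI cuts after the first base of each site, so after positions 2, 41.
Circular molecule, 2 cuts → 2 fragments:
  3–41 → 39 bp
  42–130 then 1–2 → 89 + 2 = 91 bp
Sorted largest to smallest: 91, 39 bp.

91, 39 bp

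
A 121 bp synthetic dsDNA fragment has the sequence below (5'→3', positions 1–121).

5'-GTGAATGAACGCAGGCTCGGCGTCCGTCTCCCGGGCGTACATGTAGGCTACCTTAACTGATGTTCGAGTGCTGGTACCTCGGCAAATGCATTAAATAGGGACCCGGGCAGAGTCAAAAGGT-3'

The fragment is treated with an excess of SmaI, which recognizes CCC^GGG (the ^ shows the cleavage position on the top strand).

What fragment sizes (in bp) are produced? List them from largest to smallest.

SmaI sites (CCCGGG) start at positions 30, 102.
SmaI cuts after base 3 of each site, so after positions 32, 104.
Linear molecule, 2 cuts → 3 fragments:
  1–32 → 32 bp
  33–104 → 72 bp
  105–121 → 17 bp
Sorted largest to smallest: 72, 32, 17 bp.

72, 32, 17 bp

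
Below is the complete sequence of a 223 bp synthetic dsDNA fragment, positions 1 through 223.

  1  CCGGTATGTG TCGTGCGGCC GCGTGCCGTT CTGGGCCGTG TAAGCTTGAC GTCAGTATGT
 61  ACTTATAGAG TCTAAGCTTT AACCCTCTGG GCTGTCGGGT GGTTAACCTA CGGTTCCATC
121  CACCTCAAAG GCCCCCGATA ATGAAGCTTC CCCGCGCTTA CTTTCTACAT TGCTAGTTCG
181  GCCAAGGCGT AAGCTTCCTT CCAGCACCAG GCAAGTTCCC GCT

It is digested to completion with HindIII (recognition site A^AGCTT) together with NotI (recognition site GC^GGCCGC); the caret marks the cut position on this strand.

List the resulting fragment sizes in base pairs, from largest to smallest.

70, 47, 32, 32, 26, 16 bp

HindIII sites (AAGCTT) start at positions 42, 74, 144, 191.
HindIII cuts after the first base of each site, so after positions 42, 74, 144, 191.
The NotI site (GCGGCCGC) starts at position 15.
NotI cuts after base 2 of each site, so after position 16.
Combined cut positions: 16, 42, 74, 144, 191.
Linear molecule, 5 cuts → 6 fragments:
  1–16 → 16 bp
  17–42 → 26 bp
  43–74 → 32 bp
  75–144 → 70 bp
  145–191 → 47 bp
  192–223 → 32 bp
Sorted largest to smallest: 70, 47, 32, 32, 26, 16 bp.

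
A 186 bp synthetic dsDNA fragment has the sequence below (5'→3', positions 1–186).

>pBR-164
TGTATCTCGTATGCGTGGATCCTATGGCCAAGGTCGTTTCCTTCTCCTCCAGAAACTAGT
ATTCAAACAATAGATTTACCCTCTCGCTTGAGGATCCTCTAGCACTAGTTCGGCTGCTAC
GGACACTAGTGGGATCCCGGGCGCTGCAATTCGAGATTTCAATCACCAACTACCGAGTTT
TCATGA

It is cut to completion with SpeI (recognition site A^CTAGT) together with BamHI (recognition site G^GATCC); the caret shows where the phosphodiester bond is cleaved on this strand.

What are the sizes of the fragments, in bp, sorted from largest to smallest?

SpeI sites (ACTAGT) start at positions 55, 104, 125.
SpeI cuts after the first base of each site, so after positions 55, 104, 125.
BamHI sites (GGATCC) start at positions 17, 92, 132.
BamHI cuts after the first base of each site, so after positions 17, 92, 132.
Combined cut positions: 17, 55, 92, 104, 125, 132.
Linear molecule, 6 cuts → 7 fragments:
  1–17 → 17 bp
  18–55 → 38 bp
  56–92 → 37 bp
  93–104 → 12 bp
  105–125 → 21 bp
  126–132 → 7 bp
  133–186 → 54 bp
Sorted largest to smallest: 54, 38, 37, 21, 17, 12, 7 bp.

54, 38, 37, 21, 17, 12, 7 bp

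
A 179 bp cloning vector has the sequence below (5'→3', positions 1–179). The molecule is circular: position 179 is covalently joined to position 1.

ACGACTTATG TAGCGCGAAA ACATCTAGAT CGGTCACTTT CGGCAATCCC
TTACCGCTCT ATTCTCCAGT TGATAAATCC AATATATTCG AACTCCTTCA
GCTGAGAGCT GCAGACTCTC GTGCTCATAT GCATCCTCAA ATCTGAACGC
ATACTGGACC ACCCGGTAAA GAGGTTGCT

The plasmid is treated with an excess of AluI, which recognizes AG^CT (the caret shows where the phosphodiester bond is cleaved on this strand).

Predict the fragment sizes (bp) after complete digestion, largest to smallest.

172, 7 bp

AluI sites (AGCT) start at positions 100, 107.
AluI cuts after base 2 of each site, so after positions 101, 108.
Circular molecule, 2 cuts → 2 fragments:
  102–108 → 7 bp
  109–179 then 1–101 → 71 + 101 = 172 bp
Sorted largest to smallest: 172, 7 bp.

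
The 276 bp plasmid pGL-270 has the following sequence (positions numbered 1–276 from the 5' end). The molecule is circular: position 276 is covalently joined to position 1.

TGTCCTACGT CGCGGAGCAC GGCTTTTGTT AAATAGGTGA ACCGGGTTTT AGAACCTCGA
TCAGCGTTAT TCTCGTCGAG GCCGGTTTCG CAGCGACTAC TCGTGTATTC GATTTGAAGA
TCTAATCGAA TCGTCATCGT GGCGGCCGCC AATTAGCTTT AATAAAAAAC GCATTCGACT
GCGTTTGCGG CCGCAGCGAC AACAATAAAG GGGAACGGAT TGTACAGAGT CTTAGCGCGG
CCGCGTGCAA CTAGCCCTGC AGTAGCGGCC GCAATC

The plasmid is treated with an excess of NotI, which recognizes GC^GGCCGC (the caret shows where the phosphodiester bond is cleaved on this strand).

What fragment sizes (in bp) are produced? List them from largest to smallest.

NotI sites (GCGGCCGC) start at positions 142, 187, 237, 265.
NotI cuts after base 2 of each site, so after positions 143, 188, 238, 266.
Circular molecule, 4 cuts → 4 fragments:
  144–188 → 45 bp
  189–238 → 50 bp
  239–266 → 28 bp
  267–276 then 1–143 → 10 + 143 = 153 bp
Sorted largest to smallest: 153, 50, 45, 28 bp.

153, 50, 45, 28 bp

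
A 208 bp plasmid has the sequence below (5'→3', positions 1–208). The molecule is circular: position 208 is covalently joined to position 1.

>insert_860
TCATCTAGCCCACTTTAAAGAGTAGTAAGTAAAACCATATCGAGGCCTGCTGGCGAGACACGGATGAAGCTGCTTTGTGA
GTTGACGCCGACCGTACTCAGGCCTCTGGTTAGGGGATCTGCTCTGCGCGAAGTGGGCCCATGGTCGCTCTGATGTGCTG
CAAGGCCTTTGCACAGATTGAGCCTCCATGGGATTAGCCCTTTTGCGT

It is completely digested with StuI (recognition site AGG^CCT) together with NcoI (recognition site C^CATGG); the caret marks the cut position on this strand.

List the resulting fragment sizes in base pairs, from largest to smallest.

67, 57, 37, 26, 21 bp

StuI sites (AGGCCT) start at positions 43, 100, 163.
StuI cuts after base 3 of each site, so after positions 45, 102, 165.
NcoI sites (CCATGG) start at positions 139, 186.
NcoI cuts after the first base of each site, so after positions 139, 186.
Combined cut positions: 45, 102, 139, 165, 186.
Circular molecule, 5 cuts → 5 fragments:
  46–102 → 57 bp
  103–139 → 37 bp
  140–165 → 26 bp
  166–186 → 21 bp
  187–208 then 1–45 → 22 + 45 = 67 bp
Sorted largest to smallest: 67, 57, 37, 26, 21 bp.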